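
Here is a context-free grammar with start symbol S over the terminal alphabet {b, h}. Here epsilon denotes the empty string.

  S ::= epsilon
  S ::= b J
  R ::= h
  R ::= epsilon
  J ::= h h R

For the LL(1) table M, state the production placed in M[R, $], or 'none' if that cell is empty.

R ::= epsilon

FIRST(S) = {epsilon, b}
FIRST(R) = {epsilon, h}
FIRST(J) = {h}
FOLLOW(S) includes $ since S is the start symbol.
FOLLOW(J): in S::=b J, the suffix after J is empty, so FOLLOW(J) ⊇ FOLLOW(S) = {$}. Thus FOLLOW(J) = {$}.
FOLLOW(R): in J::=h h R, the suffix after R is empty, so FOLLOW(R) ⊇ FOLLOW(J) = {$}. Thus FOLLOW(R) = {$}.
For R ::= h: FIRST(h) = {h}, so it goes in M[R, t] for t ∈ {h}.
For R ::= epsilon: FIRST(epsilon) = {epsilon}, so it goes in M[R, t] for t ∈ {}; since epsilon ∈ FIRST, also for every t ∈ FOLLOW(R) = {$}.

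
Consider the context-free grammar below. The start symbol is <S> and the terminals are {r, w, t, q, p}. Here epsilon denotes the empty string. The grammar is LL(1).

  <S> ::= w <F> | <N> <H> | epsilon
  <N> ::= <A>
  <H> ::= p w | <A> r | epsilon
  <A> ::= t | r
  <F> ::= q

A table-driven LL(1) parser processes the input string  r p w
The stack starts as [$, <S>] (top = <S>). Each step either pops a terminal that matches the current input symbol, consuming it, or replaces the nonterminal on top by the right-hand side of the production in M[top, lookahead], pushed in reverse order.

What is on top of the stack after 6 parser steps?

w

step 1: stack=$ <S>  input=r p w $  — expand <S> ::= <N> <H>
step 2: stack=$ <H> <N>  input=r p w $  — expand <N> ::= <A>
step 3: stack=$ <H> <A>  input=r p w $  — expand <A> ::= r
step 4: stack=$ <H> r  input=r p w $  — match r
step 5: stack=$ <H>  input=p w $  — expand <H> ::= p w
step 6: stack=$ w p  input=p w $  — match p
Stack after step 6: $ w (top = w).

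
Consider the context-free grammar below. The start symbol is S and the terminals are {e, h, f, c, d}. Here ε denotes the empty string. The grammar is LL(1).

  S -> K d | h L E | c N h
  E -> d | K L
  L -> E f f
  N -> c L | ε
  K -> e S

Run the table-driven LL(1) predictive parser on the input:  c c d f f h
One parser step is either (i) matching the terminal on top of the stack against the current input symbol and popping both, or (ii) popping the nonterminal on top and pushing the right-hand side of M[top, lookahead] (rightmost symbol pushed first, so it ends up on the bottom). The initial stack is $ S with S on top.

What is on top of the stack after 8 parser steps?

f

step 1: stack=$ S  input=c c d f f h $  — expand S -> c N h
step 2: stack=$ h N c  input=c c d f f h $  — match c
step 3: stack=$ h N  input=c d f f h $  — expand N -> c L
step 4: stack=$ h L c  input=c d f f h $  — match c
step 5: stack=$ h L  input=d f f h $  — expand L -> E f f
step 6: stack=$ h f f E  input=d f f h $  — expand E -> d
step 7: stack=$ h f f d  input=d f f h $  — match d
step 8: stack=$ h f f  input=f f h $  — match f
Stack after step 8: $ h f (top = f).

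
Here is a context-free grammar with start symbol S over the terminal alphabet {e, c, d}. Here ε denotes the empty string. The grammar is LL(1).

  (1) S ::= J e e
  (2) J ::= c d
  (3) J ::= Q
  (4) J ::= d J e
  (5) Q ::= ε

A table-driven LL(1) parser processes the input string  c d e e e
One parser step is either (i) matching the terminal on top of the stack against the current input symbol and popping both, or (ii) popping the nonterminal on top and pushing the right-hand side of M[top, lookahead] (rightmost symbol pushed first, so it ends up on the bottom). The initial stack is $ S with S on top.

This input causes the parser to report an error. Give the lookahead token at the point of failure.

e

step 1: stack=$ S  input=c d e e e $  — expand S ::= J e e
step 2: stack=$ e e J  input=c d e e e $  — expand J ::= c d
step 3: stack=$ e e d c  input=c d e e e $  — match c
step 4: stack=$ e e d  input=d e e e $  — match d
step 5: stack=$ e e  input=e e e $  — match e
step 6: stack=$ e  input=e e $  — match e
step 7: stack=$  input=e $  — error: stack empty but input remains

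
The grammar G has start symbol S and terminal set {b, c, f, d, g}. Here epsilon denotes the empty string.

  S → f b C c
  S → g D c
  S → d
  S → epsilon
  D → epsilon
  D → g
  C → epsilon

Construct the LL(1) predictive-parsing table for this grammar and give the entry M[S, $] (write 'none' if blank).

FIRST(S) = {epsilon, d, f, g}
FIRST(D) = {epsilon, g}
FIRST(C) = {epsilon}
FOLLOW(S) includes $ since S is the start symbol.
FOLLOW(S): S appears on no right-hand side. Thus FOLLOW(S) = {$}.
For S → f b C c: FIRST(f b C c) = {f}, so it goes in M[S, t] for t ∈ {f}.
For S → g D c: FIRST(g D c) = {g}, so it goes in M[S, t] for t ∈ {g}.
For S → d: FIRST(d) = {d}, so it goes in M[S, t] for t ∈ {d}.
For S → epsilon: FIRST(epsilon) = {epsilon}, so it goes in M[S, t] for t ∈ {}; since epsilon ∈ FIRST, also for every t ∈ FOLLOW(S) = {$}.

S → epsilon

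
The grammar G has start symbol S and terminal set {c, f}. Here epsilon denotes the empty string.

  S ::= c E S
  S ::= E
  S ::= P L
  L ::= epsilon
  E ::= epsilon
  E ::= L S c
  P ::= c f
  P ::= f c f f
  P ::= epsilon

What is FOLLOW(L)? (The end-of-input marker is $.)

FIRST(L): from L::=epsilon we get {epsilon}. So FIRST(L) = {epsilon}.
FIRST(P): from P::=c f we get {c}; from P::=f c f f we get {f}; from P::=epsilon we get {epsilon}. So FIRST(P) = {epsilon, c, f}.
FIRST(S): from S::=c E S we get {c}; from S::=E we get {epsilon, c, f}; from S::=P L we get {epsilon, c, f}. So FIRST(S) = {epsilon, c, f}.
FIRST(E): from E::=epsilon we get {epsilon}; from E::=L S c we get {c, f}. So FIRST(E) = {epsilon, c, f}.
FOLLOW(S) includes $ since S is the start symbol.
FOLLOW(S): in S::=c E S, the suffix after S is empty (adds nothing new); in E::=L S c, S is followed by c with FIRST {c}. Thus FOLLOW(S) = {$, c}.
FOLLOW(L): in S::=P L, the suffix after L is empty, so FOLLOW(L) ⊇ FOLLOW(S) = {$, c}; in E::=L S c, L is followed by S c with FIRST {c, f}. Thus FOLLOW(L) = {$, c, f}.
FOLLOW(E): in S::=c E S, E is followed by S with FIRST {epsilon, c, f}; in S::=c E S, the suffix after E is nullable, so FOLLOW(E) ⊇ FOLLOW(S) = {$, c}; in S::=E, the suffix after E is empty, so FOLLOW(E) ⊇ FOLLOW(S) = {$, c}. Thus FOLLOW(E) = {$, c, f}.
FOLLOW(P): in S::=P L, P is followed by L with FIRST {epsilon}; in S::=P L, the suffix after P is nullable, so FOLLOW(P) ⊇ FOLLOW(S) = {$, c}. Thus FOLLOW(P) = {$, c}.

{$, c, f}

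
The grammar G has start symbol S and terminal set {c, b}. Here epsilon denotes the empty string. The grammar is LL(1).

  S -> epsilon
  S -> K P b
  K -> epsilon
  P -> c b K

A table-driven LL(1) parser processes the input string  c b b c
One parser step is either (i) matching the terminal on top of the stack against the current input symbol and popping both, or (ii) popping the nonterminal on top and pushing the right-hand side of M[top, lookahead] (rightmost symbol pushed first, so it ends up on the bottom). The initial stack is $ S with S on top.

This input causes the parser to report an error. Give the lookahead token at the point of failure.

c

     Stack      Input      Action
  1  $ S        c b b c $  expand S -> K P b
  2  $ b P K    c b b c $  expand K -> epsilon
  3  $ b P      c b b c $  expand P -> c b K
  4  $ b K b c  c b b c $  match c
  5  $ b K b    b b c $    match b
  6  $ b K      b c $      expand K -> epsilon
  7  $ b        b c $      match b
  8  $          c $        error: stack empty but input remains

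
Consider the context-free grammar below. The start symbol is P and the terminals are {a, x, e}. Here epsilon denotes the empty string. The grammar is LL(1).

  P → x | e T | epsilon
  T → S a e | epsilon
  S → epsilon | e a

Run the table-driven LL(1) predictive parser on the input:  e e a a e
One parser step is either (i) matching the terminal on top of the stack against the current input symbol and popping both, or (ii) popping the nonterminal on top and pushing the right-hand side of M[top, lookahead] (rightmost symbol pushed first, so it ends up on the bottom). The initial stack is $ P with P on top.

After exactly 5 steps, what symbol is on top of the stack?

step 1: stack=$ P  input=e e a a e $  — expand P → e T
step 2: stack=$ T e  input=e e a a e $  — match e
step 3: stack=$ T  input=e a a e $  — expand T → S a e
step 4: stack=$ e a S  input=e a a e $  — expand S → e a
step 5: stack=$ e a a e  input=e a a e $  — match e
Stack after step 5: $ e a a (top = a).

a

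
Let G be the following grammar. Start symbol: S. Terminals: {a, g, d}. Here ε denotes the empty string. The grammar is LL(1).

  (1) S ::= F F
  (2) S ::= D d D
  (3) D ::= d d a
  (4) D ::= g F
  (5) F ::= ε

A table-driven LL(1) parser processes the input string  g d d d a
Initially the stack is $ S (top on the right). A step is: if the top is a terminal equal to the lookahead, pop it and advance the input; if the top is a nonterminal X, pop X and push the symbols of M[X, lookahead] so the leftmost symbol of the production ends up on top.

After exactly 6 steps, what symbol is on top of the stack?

d

step 1: stack=$ S  input=g d d d a $  — expand S ::= D d D
step 2: stack=$ D d D  input=g d d d a $  — expand D ::= g F
step 3: stack=$ D d F g  input=g d d d a $  — match g
step 4: stack=$ D d F  input=d d d a $  — expand F ::= ε
step 5: stack=$ D d  input=d d d a $  — match d
step 6: stack=$ D  input=d d a $  — expand D ::= d d a
Stack after step 6: $ a d d (top = d).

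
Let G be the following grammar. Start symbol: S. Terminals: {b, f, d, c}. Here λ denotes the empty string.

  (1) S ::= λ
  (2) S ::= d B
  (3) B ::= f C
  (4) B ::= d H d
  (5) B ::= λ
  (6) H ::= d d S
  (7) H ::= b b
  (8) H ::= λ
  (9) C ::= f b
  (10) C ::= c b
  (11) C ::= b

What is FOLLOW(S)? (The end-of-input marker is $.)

FIRST(S) = {λ, d}
FIRST(B) = {λ, d, f}
FIRST(H) = {λ, b, d}
FIRST(C) = {b, c, f}
FOLLOW(S) includes $ since S is the start symbol.
FOLLOW(H): in B::=d H d, H is followed by d with FIRST {d}. Thus FOLLOW(H) = {d}.
FOLLOW(S): in H::=d d S, the suffix after S is empty, so FOLLOW(S) ⊇ FOLLOW(H) = {d}. Thus FOLLOW(S) = {$, d}.
FOLLOW(B): in S::=d B, the suffix after B is empty, so FOLLOW(B) ⊇ FOLLOW(S) = {$, d}. Thus FOLLOW(B) = {$, d}.
FOLLOW(C): in B::=f C, the suffix after C is empty, so FOLLOW(C) ⊇ FOLLOW(B) = {$, d}. Thus FOLLOW(C) = {$, d}.

{$, d}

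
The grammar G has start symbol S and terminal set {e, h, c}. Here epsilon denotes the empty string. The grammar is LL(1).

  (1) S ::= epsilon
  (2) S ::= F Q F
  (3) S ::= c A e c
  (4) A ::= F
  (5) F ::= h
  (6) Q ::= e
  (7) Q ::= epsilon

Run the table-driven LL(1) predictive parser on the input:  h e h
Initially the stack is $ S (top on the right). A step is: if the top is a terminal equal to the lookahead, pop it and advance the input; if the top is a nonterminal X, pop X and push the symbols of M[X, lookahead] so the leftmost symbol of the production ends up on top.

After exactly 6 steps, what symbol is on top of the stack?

h

step 1: stack=$ S  input=h e h $  — expand S ::= F Q F
step 2: stack=$ F Q F  input=h e h $  — expand F ::= h
step 3: stack=$ F Q h  input=h e h $  — match h
step 4: stack=$ F Q  input=e h $  — expand Q ::= e
step 5: stack=$ F e  input=e h $  — match e
step 6: stack=$ F  input=h $  — expand F ::= h
Stack after step 6: $ h (top = h).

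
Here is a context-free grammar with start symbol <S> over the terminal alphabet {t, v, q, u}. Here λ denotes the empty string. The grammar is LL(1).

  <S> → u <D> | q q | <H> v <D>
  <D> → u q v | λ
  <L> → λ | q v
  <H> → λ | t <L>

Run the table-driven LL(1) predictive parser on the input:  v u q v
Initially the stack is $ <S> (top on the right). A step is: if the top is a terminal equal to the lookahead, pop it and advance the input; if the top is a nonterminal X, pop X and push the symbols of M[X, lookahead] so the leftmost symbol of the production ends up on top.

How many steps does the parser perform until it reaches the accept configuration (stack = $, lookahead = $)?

     Stack        Input      Action
  1  $ <S>        v u q v $  expand <S> → <H> v <D>
  2  $ <D> v <H>  v u q v $  expand <H> → λ
  3  $ <D> v      v u q v $  match v
  4  $ <D>        u q v $    expand <D> → u q v
  5  $ v q u      u q v $    match u
  6  $ v q        q v $      match q
  7  $ v          v $        match v
Accept reached after 7 steps.

7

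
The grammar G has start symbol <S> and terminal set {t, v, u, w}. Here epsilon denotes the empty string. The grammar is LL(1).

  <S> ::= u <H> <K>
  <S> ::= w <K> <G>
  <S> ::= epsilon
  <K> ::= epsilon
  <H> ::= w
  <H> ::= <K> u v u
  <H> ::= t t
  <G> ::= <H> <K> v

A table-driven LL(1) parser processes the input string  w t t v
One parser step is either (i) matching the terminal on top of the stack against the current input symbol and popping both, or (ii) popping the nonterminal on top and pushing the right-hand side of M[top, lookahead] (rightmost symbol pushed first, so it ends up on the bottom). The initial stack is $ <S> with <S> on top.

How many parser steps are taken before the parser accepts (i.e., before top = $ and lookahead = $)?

     Stack        Input      Action
  1  $ <S>        w t t v $  expand <S> ::= w <K> <G>
  2  $ <G> <K> w  w t t v $  match w
  3  $ <G> <K>    t t v $    expand <K> ::= epsilon
  4  $ <G>        t t v $    expand <G> ::= <H> <K> v
  5  $ v <K> <H>  t t v $    expand <H> ::= t t
  6  $ v <K> t t  t t v $    match t
  7  $ v <K> t    t v $      match t
  8  $ v <K>      v $        expand <K> ::= epsilon
  9  $ v          v $        match v
Accept reached after 9 steps.

9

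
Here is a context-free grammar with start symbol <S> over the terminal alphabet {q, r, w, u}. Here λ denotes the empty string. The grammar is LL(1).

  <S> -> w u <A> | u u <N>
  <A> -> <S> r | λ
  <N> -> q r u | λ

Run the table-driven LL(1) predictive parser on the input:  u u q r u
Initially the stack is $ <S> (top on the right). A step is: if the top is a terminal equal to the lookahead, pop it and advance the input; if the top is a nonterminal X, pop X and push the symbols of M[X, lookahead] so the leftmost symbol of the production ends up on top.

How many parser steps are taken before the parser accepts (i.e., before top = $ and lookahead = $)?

step 1: stack=$ <S>  input=u u q r u $  — expand <S> -> u u <N>
step 2: stack=$ <N> u u  input=u u q r u $  — match u
step 3: stack=$ <N> u  input=u q r u $  — match u
step 4: stack=$ <N>  input=q r u $  — expand <N> -> q r u
step 5: stack=$ u r q  input=q r u $  — match q
step 6: stack=$ u r  input=r u $  — match r
step 7: stack=$ u  input=u $  — match u
Accept reached after 7 steps.

7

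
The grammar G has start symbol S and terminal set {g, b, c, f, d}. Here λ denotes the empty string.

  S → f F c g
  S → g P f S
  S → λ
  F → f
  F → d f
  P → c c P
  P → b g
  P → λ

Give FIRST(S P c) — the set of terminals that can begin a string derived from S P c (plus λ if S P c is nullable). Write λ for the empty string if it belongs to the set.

{b, c, f, g}

FIRST(S) = {λ, f, g}
FIRST(F) = {d, f}
FIRST(P) = {λ, b, c}
FIRST(S P c): take FIRST of each symbol in turn, carrying on past any symbol whose FIRST contains λ; result {b, c, f, g}.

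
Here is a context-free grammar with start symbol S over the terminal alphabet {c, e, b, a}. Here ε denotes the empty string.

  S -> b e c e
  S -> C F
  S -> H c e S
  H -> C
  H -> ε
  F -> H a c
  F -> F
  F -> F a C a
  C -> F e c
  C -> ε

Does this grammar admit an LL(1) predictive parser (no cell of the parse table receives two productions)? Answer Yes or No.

No

FIRST(S) = {a, b, c}
FIRST(H) = {ε, a}
FIRST(F) = {a}
FIRST(C) = {ε, a}
FOLLOW(S) = {$}
FOLLOW(H) = {a, c}
FOLLOW(F) = {$, a, e}
FOLLOW(C) = {a, c}
Cell M[C, a] receives both C -> F e c and C -> ε — the grammar is not LL(1).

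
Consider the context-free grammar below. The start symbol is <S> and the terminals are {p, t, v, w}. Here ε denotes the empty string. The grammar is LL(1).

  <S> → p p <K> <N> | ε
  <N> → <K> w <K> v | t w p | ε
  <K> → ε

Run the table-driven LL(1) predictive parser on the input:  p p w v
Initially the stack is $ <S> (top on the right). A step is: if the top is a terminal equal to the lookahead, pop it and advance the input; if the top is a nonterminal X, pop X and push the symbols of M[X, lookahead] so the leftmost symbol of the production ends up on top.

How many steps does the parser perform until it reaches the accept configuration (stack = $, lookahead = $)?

step 1: stack=$ <S>  input=p p w v $  — expand <S> → p p <K> <N>
step 2: stack=$ <N> <K> p p  input=p p w v $  — match p
step 3: stack=$ <N> <K> p  input=p w v $  — match p
step 4: stack=$ <N> <K>  input=w v $  — expand <K> → ε
step 5: stack=$ <N>  input=w v $  — expand <N> → <K> w <K> v
step 6: stack=$ v <K> w <K>  input=w v $  — expand <K> → ε
step 7: stack=$ v <K> w  input=w v $  — match w
step 8: stack=$ v <K>  input=v $  — expand <K> → ε
step 9: stack=$ v  input=v $  — match v
Accept reached after 9 steps.

9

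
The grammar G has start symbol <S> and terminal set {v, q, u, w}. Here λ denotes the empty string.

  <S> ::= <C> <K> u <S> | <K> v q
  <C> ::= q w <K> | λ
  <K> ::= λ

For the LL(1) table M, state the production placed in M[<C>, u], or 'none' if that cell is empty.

FIRST(<C>) = {λ, q}
FIRST(<K>) = {λ}
FIRST(<S>) = {q, u, v}  (via <C> <K> u <S>, <K> v q)
FOLLOW(<S>) includes $ since <S> is the start symbol.
FOLLOW(<C>): in <S>::=<C> <K> u <S>, <C> is followed by <K> u <S> with FIRST {u}. Thus FOLLOW(<C>) = {u}.
For <C> ::= q w <K>: FIRST(q w <K>) = {q}, so it goes in M[<C>, t] for t ∈ {q}.
For <C> ::= λ: FIRST(λ) = {λ}, so it goes in M[<C>, t] for t ∈ {}; since λ ∈ FIRST, also for every t ∈ FOLLOW(<C>) = {u}.

<C> ::= λ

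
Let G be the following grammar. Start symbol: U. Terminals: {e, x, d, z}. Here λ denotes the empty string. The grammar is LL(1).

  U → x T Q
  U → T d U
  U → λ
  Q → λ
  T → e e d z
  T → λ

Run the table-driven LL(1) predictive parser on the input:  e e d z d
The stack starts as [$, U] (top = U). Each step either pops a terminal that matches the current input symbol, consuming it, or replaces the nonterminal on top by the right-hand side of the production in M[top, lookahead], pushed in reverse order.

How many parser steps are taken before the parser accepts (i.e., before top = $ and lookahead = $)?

step 1: stack=$ U  input=e e d z d $  — expand U → T d U
step 2: stack=$ U d T  input=e e d z d $  — expand T → e e d z
step 3: stack=$ U d z d e e  input=e e d z d $  — match e
step 4: stack=$ U d z d e  input=e d z d $  — match e
step 5: stack=$ U d z d  input=d z d $  — match d
step 6: stack=$ U d z  input=z d $  — match z
step 7: stack=$ U d  input=d $  — match d
step 8: stack=$ U  input=$  — expand U → λ
Accept reached after 8 steps.

8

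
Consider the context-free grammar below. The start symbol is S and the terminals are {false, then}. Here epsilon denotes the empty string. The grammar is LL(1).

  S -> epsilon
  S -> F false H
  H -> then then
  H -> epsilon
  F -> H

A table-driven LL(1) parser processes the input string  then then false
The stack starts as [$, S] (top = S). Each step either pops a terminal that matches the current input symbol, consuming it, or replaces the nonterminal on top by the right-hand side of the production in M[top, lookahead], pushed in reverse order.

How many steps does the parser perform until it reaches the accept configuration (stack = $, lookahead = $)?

7

     Stack                Input              Action
  1  $ S                  then then false $  expand S -> F false H
  2  $ H false F          then then false $  expand F -> H
  3  $ H false H          then then false $  expand H -> then then
  4  $ H false then then  then then false $  match then
  5  $ H false then       then false $       match then
  6  $ H false            false $            match false
  7  $ H                  $                  expand H -> epsilon
Accept reached after 7 steps.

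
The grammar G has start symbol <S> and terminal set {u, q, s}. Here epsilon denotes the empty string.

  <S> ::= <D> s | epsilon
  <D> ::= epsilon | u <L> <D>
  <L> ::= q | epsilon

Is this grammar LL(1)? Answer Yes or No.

FIRST(<S>) = {epsilon, s, u}
FIRST(<D>) = {epsilon, u}
FIRST(<L>) = {epsilon, q}
FOLLOW(<S>) = {$}
FOLLOW(<D>) = {s}
FOLLOW(<L>) = {s, u}
Each cell of M receives at most one production.

Yes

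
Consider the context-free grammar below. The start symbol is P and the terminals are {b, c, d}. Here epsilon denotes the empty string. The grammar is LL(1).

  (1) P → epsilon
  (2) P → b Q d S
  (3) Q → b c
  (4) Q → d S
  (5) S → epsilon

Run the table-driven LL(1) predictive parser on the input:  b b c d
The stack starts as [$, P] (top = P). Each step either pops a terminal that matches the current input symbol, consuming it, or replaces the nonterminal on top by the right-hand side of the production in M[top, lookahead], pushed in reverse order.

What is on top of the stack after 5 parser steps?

     Stack      Input      Action
  1  $ P        b b c d $  expand P → b Q d S
  2  $ S d Q b  b b c d $  match b
  3  $ S d Q    b c d $    expand Q → b c
  4  $ S d c b  b c d $    match b
  5  $ S d c    c d $      match c
Stack after step 5: $ S d (top = d).

d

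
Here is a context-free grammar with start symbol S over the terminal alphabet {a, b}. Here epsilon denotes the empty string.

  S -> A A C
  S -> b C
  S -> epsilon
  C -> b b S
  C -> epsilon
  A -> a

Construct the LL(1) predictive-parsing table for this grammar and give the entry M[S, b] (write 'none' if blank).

S -> b C

FIRST(C): from C->b b S we get {b}; from C->epsilon we get {epsilon}. So FIRST(C) = {epsilon, b}.
FIRST(A): from A->a we get {a}. So FIRST(A) = {a}.
FIRST(S): from S->A A C we get {a}; from S->b C we get {b}; from S->epsilon we get {epsilon}. So FIRST(S) = {epsilon, a, b}.
FOLLOW(S) includes $ since S is the start symbol.
FOLLOW(S): in C->b b S, the suffix after S is empty, so FOLLOW(S) ⊇ FOLLOW(C) = {$}. Thus FOLLOW(S) = {$}.
FOLLOW(C): in S->A A C, the suffix after C is empty, so FOLLOW(C) ⊇ FOLLOW(S) = {$}; in S->b C, the suffix after C is empty, so FOLLOW(C) ⊇ FOLLOW(S) = {$}. Thus FOLLOW(C) = {$}.
For S -> A A C: FIRST(A A C) = {a}, so it goes in M[S, t] for t ∈ {a}.
For S -> b C: FIRST(b C) = {b}, so it goes in M[S, t] for t ∈ {b}.
For S -> epsilon: FIRST(epsilon) = {epsilon}, so it goes in M[S, t] for t ∈ {}; since epsilon ∈ FIRST, also for every t ∈ FOLLOW(S) = {$}.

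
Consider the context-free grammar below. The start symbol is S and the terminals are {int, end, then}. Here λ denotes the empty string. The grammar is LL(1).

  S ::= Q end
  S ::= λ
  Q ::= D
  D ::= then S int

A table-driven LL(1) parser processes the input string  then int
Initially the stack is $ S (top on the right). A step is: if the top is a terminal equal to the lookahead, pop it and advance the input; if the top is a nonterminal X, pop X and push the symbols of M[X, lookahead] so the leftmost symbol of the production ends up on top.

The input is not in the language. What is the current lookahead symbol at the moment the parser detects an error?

$

step 1: stack=$ S  input=then int $  — expand S ::= Q end
step 2: stack=$ end Q  input=then int $  — expand Q ::= D
step 3: stack=$ end D  input=then int $  — expand D ::= then S int
step 4: stack=$ end int S then  input=then int $  — match then
step 5: stack=$ end int S  input=int $  — expand S ::= λ
step 6: stack=$ end int  input=int $  — match int
step 7: stack=$ end  input=$  — error: top is terminal end but lookahead is $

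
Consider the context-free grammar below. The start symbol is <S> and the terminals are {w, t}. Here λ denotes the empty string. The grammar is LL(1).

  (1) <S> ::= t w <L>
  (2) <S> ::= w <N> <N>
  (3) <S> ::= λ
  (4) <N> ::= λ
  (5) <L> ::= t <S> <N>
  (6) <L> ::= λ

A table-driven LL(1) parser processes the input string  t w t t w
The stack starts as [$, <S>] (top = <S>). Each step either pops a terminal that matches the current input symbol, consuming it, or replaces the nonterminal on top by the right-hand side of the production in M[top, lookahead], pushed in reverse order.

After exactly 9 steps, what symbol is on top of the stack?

<N>

step 1: stack=$ <S>  input=t w t t w $  — expand <S> ::= t w <L>
step 2: stack=$ <L> w t  input=t w t t w $  — match t
step 3: stack=$ <L> w  input=w t t w $  — match w
step 4: stack=$ <L>  input=t t w $  — expand <L> ::= t <S> <N>
step 5: stack=$ <N> <S> t  input=t t w $  — match t
step 6: stack=$ <N> <S>  input=t w $  — expand <S> ::= t w <L>
step 7: stack=$ <N> <L> w t  input=t w $  — match t
step 8: stack=$ <N> <L> w  input=w $  — match w
step 9: stack=$ <N> <L>  input=$  — expand <L> ::= λ
Stack after step 9: $ <N> (top = <N>).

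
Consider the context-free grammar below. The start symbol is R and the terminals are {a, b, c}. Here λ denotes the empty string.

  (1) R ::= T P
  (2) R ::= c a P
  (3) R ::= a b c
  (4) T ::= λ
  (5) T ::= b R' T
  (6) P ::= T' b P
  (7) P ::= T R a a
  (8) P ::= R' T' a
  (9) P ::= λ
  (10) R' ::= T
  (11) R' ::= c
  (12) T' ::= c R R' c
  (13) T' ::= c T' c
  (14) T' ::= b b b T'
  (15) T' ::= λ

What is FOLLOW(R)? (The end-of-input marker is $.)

FIRST(T): from T::=λ we get {λ}; from T::=b R' T we get {b}. So FIRST(T) = {λ, b}.
FIRST(T'): from T'::=c R R' c we get {c}; from T'::=c T' c we get {c}; from T'::=b b b T' we get {b}; from T'::=λ we get {λ}. So FIRST(T') = {λ, b, c}.
FIRST(R'): from R'::=T we get {λ, b}; from R'::=c we get {c}. So FIRST(R') = {λ, b, c}.
FIRST(R): from R::=T P we get {λ, a, b, c}; from R::=c a P we get {c}; from R::=a b c we get {a}. So FIRST(R) = {λ, a, b, c}.
FIRST(P): from P::=T' b P we get {b, c}; from P::=T R a a we get {a, b, c}; from P::=R' T' a we get {a, b, c}; from P::=λ we get {λ}. So FIRST(P) = {λ, a, b, c}.
FOLLOW(R) includes $ since R is the start symbol.
FOLLOW(R): in P::=T R a a, R is followed by a a with FIRST {a}; in T'::=c R R' c, R is followed by R' c with FIRST {b, c}. Thus FOLLOW(R) = {$, a, b, c}.
FOLLOW(P): in R::=T P, the suffix after P is empty, so FOLLOW(P) ⊇ FOLLOW(R) = {$, a, b, c}; in R::=c a P, the suffix after P is empty, so FOLLOW(P) ⊇ FOLLOW(R) = {$, a, b, c}; in P::=T' b P, the suffix after P is empty (adds nothing new). Thus FOLLOW(P) = {$, a, b, c}.
FOLLOW(T'): in P::=T' b P, T' is followed by b P with FIRST {b}; in P::=R' T' a, T' is followed by a with FIRST {a}; in T'::=c T' c, T' is followed by c with FIRST {c}; in T'::=b b b T', the suffix after T' is empty (adds nothing new). Thus FOLLOW(T') = {a, b, c}.
FOLLOW(T): in R::=T P, T is followed by P with FIRST {λ, a, b, c}; in R::=T P, the suffix after T is nullable, so FOLLOW(T) ⊇ FOLLOW(R) = {$, a, b, c}; in T::=b R' T, the suffix after T is empty (adds nothing new); in P::=T R a a, T is followed by R a a with FIRST {a, b, c}; in R'::=T, the suffix after T is empty, so FOLLOW(T) ⊇ FOLLOW(R') = {$, a, b, c}. Thus FOLLOW(T) = {$, a, b, c}.
FOLLOW(R'): in T::=b R' T, R' is followed by T with FIRST {λ, b}; in T::=b R' T, the suffix after R' is nullable, so FOLLOW(R') ⊇ FOLLOW(T) = {$, a, b, c}; in P::=R' T' a, R' is followed by T' a with FIRST {a, b, c}; in T'::=c R R' c, R' is followed by c with FIRST {c}. Thus FOLLOW(R') = {$, a, b, c}.

{$, a, b, c}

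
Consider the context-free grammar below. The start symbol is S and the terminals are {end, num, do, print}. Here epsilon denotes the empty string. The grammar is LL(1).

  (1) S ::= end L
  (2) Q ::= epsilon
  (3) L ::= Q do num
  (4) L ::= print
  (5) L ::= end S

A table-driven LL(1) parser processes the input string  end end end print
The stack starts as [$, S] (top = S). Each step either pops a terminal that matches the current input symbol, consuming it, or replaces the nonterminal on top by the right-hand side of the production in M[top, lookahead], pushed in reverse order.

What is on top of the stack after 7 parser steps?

print

     Stack    Input                Action
  1  $ S      end end end print $  expand S ::= end L
  2  $ L end  end end end print $  match end
  3  $ L      end end print $      expand L ::= end S
  4  $ S end  end end print $      match end
  5  $ S      end print $          expand S ::= end L
  6  $ L end  end print $          match end
  7  $ L      print $              expand L ::= print
Stack after step 7: $ print (top = print).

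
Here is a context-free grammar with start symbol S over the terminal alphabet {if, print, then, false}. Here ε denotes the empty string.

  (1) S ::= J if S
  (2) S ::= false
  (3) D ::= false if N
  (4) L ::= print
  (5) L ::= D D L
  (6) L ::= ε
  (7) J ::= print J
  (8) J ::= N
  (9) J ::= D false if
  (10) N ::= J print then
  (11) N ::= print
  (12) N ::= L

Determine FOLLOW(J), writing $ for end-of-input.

{if, print}

FIRST(D) = {false}
FIRST(L) = {ε, false, print}  (via D D L)
FIRST(S) = {false, if, print}  (via J if S)
FIRST(J) = {ε, false, print}  (via N, D false if)
FIRST(N) = {ε, false, print}  (via J print then, L)
FOLLOW(S) includes $ since S is the start symbol.
FOLLOW(S): in S::=J if S, the suffix after S is empty (adds nothing new). Thus FOLLOW(S) = {$}.
FOLLOW(J): in S::=J if S, J is followed by if S with FIRST {if}; in J::=print J, the suffix after J is empty (adds nothing new); in N::=J print then, J is followed by print then with FIRST {print}. Thus FOLLOW(J) = {if, print}.
FOLLOW(D): in L::=D D L (occurrence 1), D is followed by D L with FIRST {false}; in L::=D D L (occurrence 2), D is followed by L with FIRST {ε, false, print}; in L::=D D L (occurrence 2), the suffix after D is nullable, so FOLLOW(D) ⊇ FOLLOW(L) = {false, if, print}; in J::=D false if, D is followed by false if with FIRST {false}. Thus FOLLOW(D) = {false, if, print}.
FOLLOW(N): in D::=false if N, the suffix after N is empty, so FOLLOW(N) ⊇ FOLLOW(D) = {false, if, print}; in J::=N, the suffix after N is empty, so FOLLOW(N) ⊇ FOLLOW(J) = {if, print}. Thus FOLLOW(N) = {false, if, print}.
FOLLOW(L): in L::=D D L, the suffix after L is empty (adds nothing new); in N::=L, the suffix after L is empty, so FOLLOW(L) ⊇ FOLLOW(N) = {false, if, print}. Thus FOLLOW(L) = {false, if, print}.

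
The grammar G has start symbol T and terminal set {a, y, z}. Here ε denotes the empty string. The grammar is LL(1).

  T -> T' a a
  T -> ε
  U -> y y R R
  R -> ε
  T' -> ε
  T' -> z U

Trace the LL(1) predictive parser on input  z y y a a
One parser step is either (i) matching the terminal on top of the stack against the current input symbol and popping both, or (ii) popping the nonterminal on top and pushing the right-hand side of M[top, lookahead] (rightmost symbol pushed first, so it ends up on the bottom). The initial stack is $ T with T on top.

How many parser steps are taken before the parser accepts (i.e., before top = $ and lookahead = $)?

step 1: stack=$ T  input=z y y a a $  — expand T -> T' a a
step 2: stack=$ a a T'  input=z y y a a $  — expand T' -> z U
step 3: stack=$ a a U z  input=z y y a a $  — match z
step 4: stack=$ a a U  input=y y a a $  — expand U -> y y R R
step 5: stack=$ a a R R y y  input=y y a a $  — match y
step 6: stack=$ a a R R y  input=y a a $  — match y
step 7: stack=$ a a R R  input=a a $  — expand R -> ε
step 8: stack=$ a a R  input=a a $  — expand R -> ε
step 9: stack=$ a a  input=a a $  — match a
step 10: stack=$ a  input=a $  — match a
Accept reached after 10 steps.

10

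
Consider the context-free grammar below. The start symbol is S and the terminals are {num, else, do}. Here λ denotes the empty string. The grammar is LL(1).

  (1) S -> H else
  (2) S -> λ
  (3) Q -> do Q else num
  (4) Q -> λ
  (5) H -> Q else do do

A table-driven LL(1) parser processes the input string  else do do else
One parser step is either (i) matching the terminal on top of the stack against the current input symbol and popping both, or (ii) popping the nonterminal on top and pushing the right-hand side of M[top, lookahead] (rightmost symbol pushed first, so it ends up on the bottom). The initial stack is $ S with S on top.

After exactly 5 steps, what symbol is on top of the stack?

     Stack                Input              Action
  1  $ S                  else do do else $  expand S -> H else
  2  $ else H             else do do else $  expand H -> Q else do do
  3  $ else do do else Q  else do do else $  expand Q -> λ
  4  $ else do do else    else do do else $  match else
  5  $ else do do         do do else $       match do
Stack after step 5: $ else do (top = do).

do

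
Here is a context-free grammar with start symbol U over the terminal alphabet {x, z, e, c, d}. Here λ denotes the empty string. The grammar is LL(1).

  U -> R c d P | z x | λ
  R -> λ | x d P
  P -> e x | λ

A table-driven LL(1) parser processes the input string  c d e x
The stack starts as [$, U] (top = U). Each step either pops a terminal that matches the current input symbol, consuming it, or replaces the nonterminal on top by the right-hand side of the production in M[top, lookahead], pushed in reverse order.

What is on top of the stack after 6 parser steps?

step 1: stack=$ U  input=c d e x $  — expand U -> R c d P
step 2: stack=$ P d c R  input=c d e x $  — expand R -> λ
step 3: stack=$ P d c  input=c d e x $  — match c
step 4: stack=$ P d  input=d e x $  — match d
step 5: stack=$ P  input=e x $  — expand P -> e x
step 6: stack=$ x e  input=e x $  — match e
Stack after step 6: $ x (top = x).

x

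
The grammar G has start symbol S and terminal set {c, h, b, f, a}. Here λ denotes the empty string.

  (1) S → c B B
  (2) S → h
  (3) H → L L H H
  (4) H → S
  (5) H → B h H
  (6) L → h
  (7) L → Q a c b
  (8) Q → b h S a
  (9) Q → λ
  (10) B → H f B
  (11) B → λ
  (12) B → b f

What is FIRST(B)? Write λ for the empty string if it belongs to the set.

FIRST(S): from S→c B B we get {c}; from S→h we get {h}. So FIRST(S) = {c, h}.
FIRST(Q): from Q→b h S a we get {b}; from Q→λ we get {λ}. So FIRST(Q) = {λ, b}.
FIRST(L): from L→h we get {h}; from L→Q a c b we get {a, b}. So FIRST(L) = {a, b, h}.
FIRST(H): from H→L L H H we get {a, b, h}; from H→S we get {c, h}; from H→B h H we get {a, b, c, h}. So FIRST(H) = {a, b, c, h}.
FIRST(B): from B→H f B we get {a, b, c, h}; from B→λ we get {λ}; from B→b f we get {b}. So FIRST(B) = {λ, a, b, c, h}.

{λ, a, b, c, h}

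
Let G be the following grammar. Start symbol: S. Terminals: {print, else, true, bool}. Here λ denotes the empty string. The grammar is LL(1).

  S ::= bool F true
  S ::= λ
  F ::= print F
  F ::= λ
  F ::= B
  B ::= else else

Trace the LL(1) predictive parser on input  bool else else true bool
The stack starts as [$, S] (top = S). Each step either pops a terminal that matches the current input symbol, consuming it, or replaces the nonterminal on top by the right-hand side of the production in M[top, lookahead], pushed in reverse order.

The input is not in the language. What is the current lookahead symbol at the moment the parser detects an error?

     Stack             Input                       Action
  1  $ S               bool else else true bool $  expand S ::= bool F true
  2  $ true F bool     bool else else true bool $  match bool
  3  $ true F          else else true bool $       expand F ::= B
  4  $ true B          else else true bool $       expand B ::= else else
  5  $ true else else  else else true bool $       match else
  6  $ true else       else true bool $            match else
  7  $ true            true bool $                 match true
  8  $                 bool $                      error: stack empty but input remains

bool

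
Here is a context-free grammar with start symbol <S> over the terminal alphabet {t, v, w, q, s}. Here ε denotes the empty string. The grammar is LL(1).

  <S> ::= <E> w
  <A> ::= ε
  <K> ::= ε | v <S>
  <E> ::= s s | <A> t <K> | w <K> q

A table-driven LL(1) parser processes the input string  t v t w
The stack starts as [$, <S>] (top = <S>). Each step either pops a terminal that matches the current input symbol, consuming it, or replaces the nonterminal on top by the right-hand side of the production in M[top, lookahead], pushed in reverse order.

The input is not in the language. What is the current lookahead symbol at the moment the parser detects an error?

$

      Stack            Input      Action
   1  $ <S>            t v t w $  expand <S> ::= <E> w
   2  $ w <E>          t v t w $  expand <E> ::= <A> t <K>
   3  $ w <K> t <A>    t v t w $  expand <A> ::= ε
   4  $ w <K> t        t v t w $  match t
   5  $ w <K>          v t w $    expand <K> ::= v <S>
   6  $ w <S> v        v t w $    match v
   7  $ w <S>          t w $      expand <S> ::= <E> w
   8  $ w w <E>        t w $      expand <E> ::= <A> t <K>
   9  $ w w <K> t <A>  t w $      expand <A> ::= ε
  10  $ w w <K> t      t w $      match t
  11  $ w w <K>        w $        expand <K> ::= ε
  12  $ w w            w $        match w
  13  $ w              $          error: top is terminal w but lookahead is $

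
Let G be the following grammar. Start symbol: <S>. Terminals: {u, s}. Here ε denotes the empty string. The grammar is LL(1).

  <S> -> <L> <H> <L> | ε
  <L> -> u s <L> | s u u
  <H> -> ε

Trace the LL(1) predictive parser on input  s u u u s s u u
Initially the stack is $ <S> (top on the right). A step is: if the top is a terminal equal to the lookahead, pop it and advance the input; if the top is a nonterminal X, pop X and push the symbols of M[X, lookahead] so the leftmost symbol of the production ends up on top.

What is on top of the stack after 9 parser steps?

     Stack            Input              Action
  1  $ <S>            s u u u s s u u $  expand <S> -> <L> <H> <L>
  2  $ <L> <H> <L>    s u u u s s u u $  expand <L> -> s u u
  3  $ <L> <H> u u s  s u u u s s u u $  match s
  4  $ <L> <H> u u    u u u s s u u $    match u
  5  $ <L> <H> u      u u s s u u $      match u
  6  $ <L> <H>        u s s u u $        expand <H> -> ε
  7  $ <L>            u s s u u $        expand <L> -> u s <L>
  8  $ <L> s u        u s s u u $        match u
  9  $ <L> s          s s u u $          match s
Stack after step 9: $ <L> (top = <L>).

<L>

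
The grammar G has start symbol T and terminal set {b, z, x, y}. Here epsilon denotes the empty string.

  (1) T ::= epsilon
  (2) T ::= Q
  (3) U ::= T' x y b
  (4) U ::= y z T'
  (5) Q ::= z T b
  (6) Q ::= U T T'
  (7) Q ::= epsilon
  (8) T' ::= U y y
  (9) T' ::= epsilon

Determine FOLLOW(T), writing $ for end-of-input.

FIRST(T): from T::=epsilon we get {epsilon}; from T::=Q we get {epsilon, x, y, z}. So FIRST(T) = {epsilon, x, y, z}.
FIRST(U): from U::=T' x y b we get {x, y}; from U::=y z T' we get {y}. So FIRST(U) = {x, y}.
FIRST(Q): from Q::=z T b we get {z}; from Q::=U T T' we get {x, y}; from Q::=epsilon we get {epsilon}. So FIRST(Q) = {epsilon, x, y, z}.
FIRST(T'): from T'::=U y y we get {x, y}; from T'::=epsilon we get {epsilon}. So FIRST(T') = {epsilon, x, y}.
FOLLOW(T) includes $ since T is the start symbol.
FOLLOW(T): in Q::=z T b, T is followed by b with FIRST {b}; in Q::=U T T', T is followed by T' with FIRST {epsilon, x, y}; in Q::=U T T', the suffix after T is nullable, so FOLLOW(T) ⊇ FOLLOW(Q) = {$, b, x, y}. Thus FOLLOW(T) = {$, b, x, y}.
FOLLOW(Q): in T::=Q, the suffix after Q is empty, so FOLLOW(Q) ⊇ FOLLOW(T) = {$, b, x, y}. Thus FOLLOW(Q) = {$, b, x, y}.
FOLLOW(U): in Q::=U T T', U is followed by T T' with FIRST {epsilon, x, y, z}; in Q::=U T T', the suffix after U is nullable, so FOLLOW(U) ⊇ FOLLOW(Q) = {$, b, x, y}; in T'::=U y y, U is followed by y y with FIRST {y}. Thus FOLLOW(U) = {$, b, x, y, z}.
FOLLOW(T'): in U::=T' x y b, T' is followed by x y b with FIRST {x}; in U::=y z T', the suffix after T' is empty, so FOLLOW(T') ⊇ FOLLOW(U) = {$, b, x, y, z}; in Q::=U T T', the suffix after T' is empty, so FOLLOW(T') ⊇ FOLLOW(Q) = {$, b, x, y}. Thus FOLLOW(T') = {$, b, x, y, z}.

{$, b, x, y}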